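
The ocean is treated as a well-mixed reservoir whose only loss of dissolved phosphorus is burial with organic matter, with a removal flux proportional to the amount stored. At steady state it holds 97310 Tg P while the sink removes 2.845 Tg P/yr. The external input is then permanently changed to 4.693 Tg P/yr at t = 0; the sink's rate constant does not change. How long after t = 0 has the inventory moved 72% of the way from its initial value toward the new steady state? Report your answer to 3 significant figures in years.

τ = M₀/F₀ = 97310/2.845 = 34200 yr.
The remaining gap fraction is e^(−t/τ); 72% covered ⇒ e^(−t/τ) = 0.280.
t = −τ ln(0.280) = 34200 × 1.273 = 43540 yr.

43500 yr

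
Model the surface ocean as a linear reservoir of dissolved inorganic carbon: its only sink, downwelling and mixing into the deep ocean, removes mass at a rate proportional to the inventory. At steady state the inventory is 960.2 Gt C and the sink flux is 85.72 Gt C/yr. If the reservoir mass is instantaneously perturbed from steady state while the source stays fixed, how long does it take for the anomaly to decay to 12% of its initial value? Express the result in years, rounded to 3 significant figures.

23.8 yr

For a linear reservoir the anomaly decays as exp(−t/τ) with τ = M/F = 960.2/85.72 = 11.20 yr.
exp(−t/τ) = 0.12 ⇒ t = −τ ln(0.12) = 11.20 × 2.120 = 23.75 yr.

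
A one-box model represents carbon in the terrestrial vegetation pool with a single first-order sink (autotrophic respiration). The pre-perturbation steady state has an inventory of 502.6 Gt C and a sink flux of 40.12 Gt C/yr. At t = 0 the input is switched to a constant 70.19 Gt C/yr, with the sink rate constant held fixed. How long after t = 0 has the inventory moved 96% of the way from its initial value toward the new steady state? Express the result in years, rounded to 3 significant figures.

τ = M₀/F₀ = 502.6/40.12 = 12.53 yr.
The remaining gap fraction is e^(−t/τ); 96% covered ⇒ e^(−t/τ) = 0.0400.
t = −τ ln(0.0400) = 12.53 × 3.219 = 40.32 yr.

40.3 yr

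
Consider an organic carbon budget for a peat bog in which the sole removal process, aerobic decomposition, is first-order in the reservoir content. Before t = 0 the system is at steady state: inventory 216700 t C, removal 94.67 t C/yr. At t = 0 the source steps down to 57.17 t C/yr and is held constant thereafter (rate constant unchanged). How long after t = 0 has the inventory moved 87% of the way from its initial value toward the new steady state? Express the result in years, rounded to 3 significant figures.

τ = M₀/F₀ = 216700/94.67 = 2289 yr.
The remaining gap fraction is e^(−t/τ); 87% covered ⇒ e^(−t/τ) = 0.130.
t = −τ ln(0.130) = 2289 × 2.040 = 4670 yr.

4670 yr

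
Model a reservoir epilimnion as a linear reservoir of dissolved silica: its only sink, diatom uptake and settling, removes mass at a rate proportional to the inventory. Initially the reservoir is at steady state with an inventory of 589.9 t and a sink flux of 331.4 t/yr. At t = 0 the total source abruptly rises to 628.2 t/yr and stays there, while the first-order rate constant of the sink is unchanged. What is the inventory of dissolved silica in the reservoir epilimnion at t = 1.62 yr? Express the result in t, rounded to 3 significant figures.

906 t

τ = M₀/F₀ = 589.9/331.4 = 1.780 yr; rate constant k = 1/τ.
New steady state M_∞ = F₁/k = F₁·τ = 628.2 × 1.780 = 1118.2 t.
M(t) = M_∞ + (M₀ − M_∞)·e^(−t/τ); t/τ = 1.62/1.780 = 0.9101, so e^(−t/τ) = 0.4025.
M(t) = 1118.2 − 528.3 × 0.4025 = 905.57 t.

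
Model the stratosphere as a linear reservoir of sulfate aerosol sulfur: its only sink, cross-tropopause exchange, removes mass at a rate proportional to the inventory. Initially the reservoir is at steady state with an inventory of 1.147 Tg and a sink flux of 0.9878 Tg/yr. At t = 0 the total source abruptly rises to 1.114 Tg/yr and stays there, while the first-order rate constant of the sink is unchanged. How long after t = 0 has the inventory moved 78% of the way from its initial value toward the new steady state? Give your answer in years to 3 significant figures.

τ = M₀/F₀ = 1.147/0.9878 = 1.161 yr.
The remaining gap fraction is e^(−t/τ); 78% covered ⇒ e^(−t/τ) = 0.220.
t = −τ ln(0.220) = 1.161 × 1.514 = 1.758 yr.

1.76 yr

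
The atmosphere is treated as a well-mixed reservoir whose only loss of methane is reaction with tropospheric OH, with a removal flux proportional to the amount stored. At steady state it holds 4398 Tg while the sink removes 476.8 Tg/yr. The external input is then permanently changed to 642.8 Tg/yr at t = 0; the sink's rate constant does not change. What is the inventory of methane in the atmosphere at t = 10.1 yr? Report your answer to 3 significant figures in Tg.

Residence time τ = M₀/F₀ = 9.224 yr. The eventual steady state is M_∞ = M₀·(F₁/F₀) = 4398 × 642.8/476.8 = 5929.2 Tg.
The anomaly ΔM(t) = M(t) − M_∞ decays as ΔM₀·e^(−t/τ) with ΔM₀ = 4398 − 5929.2 = −1531 Tg.
At t = 10.1 yr, e^(−t/τ) = e^(−1.095) = 0.3345, so ΔM = −512.3 Tg and M = 5929.2 − 512.3 = 5416.9 Tg.

5420 Tg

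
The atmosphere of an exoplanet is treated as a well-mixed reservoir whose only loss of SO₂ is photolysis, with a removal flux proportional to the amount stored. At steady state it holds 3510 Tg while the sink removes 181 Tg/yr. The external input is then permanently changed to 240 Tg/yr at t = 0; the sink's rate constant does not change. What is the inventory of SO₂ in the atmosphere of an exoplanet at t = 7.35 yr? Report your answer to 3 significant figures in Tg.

3870 Tg

Residence time τ = M₀/F₀ = 19.39 yr. The eventual steady state is M_∞ = M₀·(F₁/F₀) = 3510 × 240/181 = 4654.1 Tg.
The anomaly ΔM(t) = M(t) − M_∞ decays as ΔM₀·e^(−t/τ) with ΔM₀ = 3510 − 4654.1 = −1144 Tg.
At t = 7.35 yr, e^(−t/τ) = e^(−0.3790) = 0.6845, so ΔM = −783.2 Tg and M = 4654.1 − 783.2 = 3870.9 Tg.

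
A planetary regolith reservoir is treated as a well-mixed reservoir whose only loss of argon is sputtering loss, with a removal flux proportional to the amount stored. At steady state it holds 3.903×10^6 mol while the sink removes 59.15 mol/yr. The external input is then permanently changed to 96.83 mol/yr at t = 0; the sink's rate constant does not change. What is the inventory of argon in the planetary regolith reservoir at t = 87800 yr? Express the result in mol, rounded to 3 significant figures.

Residence time τ = M₀/F₀ = 65980 yr. The eventual steady state is M_∞ = M₀·(F₁/F₀) = 3.903×10^6 × 96.83/59.15 = 6.3893×10^6 mol.
The anomaly ΔM(t) = M(t) − M_∞ decays as ΔM₀·e^(−t/τ) with ΔM₀ = 3.903×10^6 − 6.3893×10^6 = −2.486×10^6 mol.
At t = 87800 yr, e^(−t/τ) = e^(−1.331) = 0.2643, so ΔM = −657200 mol and M = 6.3893×10^6 − 657200 = 5.7321×10^6 mol.

5.73×10^6 mol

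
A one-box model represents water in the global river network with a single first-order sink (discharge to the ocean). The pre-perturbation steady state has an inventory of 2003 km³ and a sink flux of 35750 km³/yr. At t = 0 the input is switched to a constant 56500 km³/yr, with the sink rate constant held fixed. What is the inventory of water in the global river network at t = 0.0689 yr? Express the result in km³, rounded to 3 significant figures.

Residence time τ = M₀/F₀ = 0.05603 yr. The eventual steady state is M_∞ = M₀·(F₁/F₀) = 2003 × 56500/35750 = 3165.6 km³.
The anomaly ΔM(t) = M(t) − M_∞ decays as ΔM₀·e^(−t/τ) with ΔM₀ = 2003 − 3165.6 = −1163 km³.
At t = 0.0689 yr, e^(−t/τ) = e^(−1.230) = 0.2924, so ΔM = −339.9 km³ and M = 3165.6 − 339.9 = 2825.7 km³.

2830 km³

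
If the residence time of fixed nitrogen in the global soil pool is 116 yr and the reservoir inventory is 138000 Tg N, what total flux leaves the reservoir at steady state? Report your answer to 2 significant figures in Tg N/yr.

1200 Tg N/yr

F = M / τ = 138000 / 116 = 1190 Tg N/yr.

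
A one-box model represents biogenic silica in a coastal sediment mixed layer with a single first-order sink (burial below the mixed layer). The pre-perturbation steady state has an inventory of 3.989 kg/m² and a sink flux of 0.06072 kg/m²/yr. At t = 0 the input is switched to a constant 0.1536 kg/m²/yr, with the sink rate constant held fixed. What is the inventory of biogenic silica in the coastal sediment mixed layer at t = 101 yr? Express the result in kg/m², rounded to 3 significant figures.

The sink rate constant is k = F₀/M₀ = 0.06072/3.989 = 0.01522 yr⁻¹.
Solving dM/dt = F₁ − kM with M(0) = M₀ gives M(t) = F₁/k + (M₀ − F₁/k)·e^(−kt).
F₁/k = 0.1536/0.01522 = 10.091 kg/m²; kt = 0.01522 × 101 = 1.537, e^(−kt) = 0.2149.
M(101) = 10.091 + (3.989 − 10.091) × 0.2149 = 10.091 − 1.311 = 8.7793 kg/m².

8.78 kg/m²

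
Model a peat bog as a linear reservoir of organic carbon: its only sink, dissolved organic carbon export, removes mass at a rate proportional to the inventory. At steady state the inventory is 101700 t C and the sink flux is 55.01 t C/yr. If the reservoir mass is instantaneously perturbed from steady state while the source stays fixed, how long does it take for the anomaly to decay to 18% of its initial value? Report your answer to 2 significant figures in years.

For a linear reservoir the anomaly decays as exp(−t/τ) with τ = M/F = 101700/55.01 = 1849 yr.
exp(−t/τ) = 0.18 ⇒ t = −τ ln(0.18) = 1849 × 1.715 = 3170 yr.

3200 yr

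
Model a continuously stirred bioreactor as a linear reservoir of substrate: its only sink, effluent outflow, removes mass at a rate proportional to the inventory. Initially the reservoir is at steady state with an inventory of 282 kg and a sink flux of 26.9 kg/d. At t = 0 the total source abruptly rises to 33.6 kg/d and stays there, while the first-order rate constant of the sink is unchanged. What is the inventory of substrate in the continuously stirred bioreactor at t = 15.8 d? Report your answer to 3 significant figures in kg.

τ = M₀/F₀ = 282/26.9 = 10.48 d; rate constant k = 1/τ.
New steady state M_∞ = F₁/k = F₁·τ = 33.6 × 10.48 = 352.24 kg.
M(t) = M_∞ + (M₀ − M_∞)·e^(−t/τ); t/τ = 15.8/10.48 = 1.507, so e^(−t/τ) = 0.2215.
M(t) = 352.24 − 70.24 × 0.2215 = 336.68 kg.

337 kg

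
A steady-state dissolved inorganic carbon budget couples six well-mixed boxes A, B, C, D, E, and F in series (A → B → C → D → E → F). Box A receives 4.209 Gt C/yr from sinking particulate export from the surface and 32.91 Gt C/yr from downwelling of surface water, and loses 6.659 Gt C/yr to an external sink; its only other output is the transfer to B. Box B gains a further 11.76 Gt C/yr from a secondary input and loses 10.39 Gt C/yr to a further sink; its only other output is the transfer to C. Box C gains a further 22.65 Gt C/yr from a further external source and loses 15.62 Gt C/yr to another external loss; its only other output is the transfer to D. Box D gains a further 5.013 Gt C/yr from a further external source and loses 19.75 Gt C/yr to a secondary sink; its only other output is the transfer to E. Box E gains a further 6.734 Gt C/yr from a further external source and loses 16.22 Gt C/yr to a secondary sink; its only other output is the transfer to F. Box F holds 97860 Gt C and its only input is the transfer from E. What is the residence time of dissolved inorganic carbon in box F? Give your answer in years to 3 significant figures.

Box A: F(A→B) = (4.209 + 32.91) − 6.659 = 30.460 Gt C/yr.
Box B: F(B→C) = (30.460 + 11.76) − 10.39 = 31.830 Gt C/yr.
Box C: F(C→D) = (31.830 + 22.65) − 15.62 = 38.860 Gt C/yr.
Box D: F(D→E) = (38.860 + 5.013) − 19.75 = 24.123 Gt C/yr.
Box E: F(E→F) = (24.123 + 6.734) − 16.22 = 14.637 Gt C/yr.
Box F throughput = its input = 14.637 Gt C/yr; τ = 97860 / 14.637 = 6686 yr.

6690 yr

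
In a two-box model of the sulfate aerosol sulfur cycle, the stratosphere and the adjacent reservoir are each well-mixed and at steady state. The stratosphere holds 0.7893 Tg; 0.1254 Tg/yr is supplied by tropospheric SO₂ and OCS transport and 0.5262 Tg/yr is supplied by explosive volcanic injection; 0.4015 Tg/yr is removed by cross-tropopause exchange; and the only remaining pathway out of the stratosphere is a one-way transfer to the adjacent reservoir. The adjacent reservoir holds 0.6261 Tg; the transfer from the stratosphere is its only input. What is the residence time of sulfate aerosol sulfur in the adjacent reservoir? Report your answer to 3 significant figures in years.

Balance the stratosphere: ΣF_in = 0.1254 + 0.5262 = 0.65160 Tg/yr.
Transfer to the adjacent reservoir = ΣF_in − (0.4015) = 0.25010 Tg/yr.
At steady state the output of the adjacent reservoir equals its input, 0.25010 Tg/yr.
τ = M / F = 0.6261 / 0.25010 = 2.503 yr.

2.50 yr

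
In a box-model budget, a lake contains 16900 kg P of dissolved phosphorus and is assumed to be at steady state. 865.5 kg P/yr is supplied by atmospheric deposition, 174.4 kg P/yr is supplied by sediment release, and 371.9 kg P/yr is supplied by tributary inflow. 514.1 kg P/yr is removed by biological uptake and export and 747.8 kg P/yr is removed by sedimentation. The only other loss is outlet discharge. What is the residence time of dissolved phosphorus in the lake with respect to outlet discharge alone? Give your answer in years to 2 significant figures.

At steady state ΣF_in = ΣF_out.
ΣF_in = 865.5 + 174.4 + 371.9 = 1411.8 kg P/yr.
Outlet discharge flux = ΣF_in − (514.1 + 747.8) = 1411.8 − 1262 = 149.9 kg P/yr.
τ = M / F = 16900 / 149.9 = 112.7 yr.

110 yr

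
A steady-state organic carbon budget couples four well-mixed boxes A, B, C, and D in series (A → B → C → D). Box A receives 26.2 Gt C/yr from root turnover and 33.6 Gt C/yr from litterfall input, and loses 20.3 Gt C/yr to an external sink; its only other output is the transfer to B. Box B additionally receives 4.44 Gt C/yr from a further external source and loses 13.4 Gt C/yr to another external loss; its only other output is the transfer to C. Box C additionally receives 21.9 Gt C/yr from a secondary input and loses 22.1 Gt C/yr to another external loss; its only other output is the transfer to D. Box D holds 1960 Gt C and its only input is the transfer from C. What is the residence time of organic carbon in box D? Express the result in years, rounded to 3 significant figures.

Box A: F(A→B) = (26.2 + 33.6) − 20.3 = 39.500 Gt C/yr.
Box B: F(B→C) = (39.500 + 4.44) − 13.4 = 30.540 Gt C/yr.
Box C: F(C→D) = (30.540 + 21.9) − 22.1 = 30.340 Gt C/yr.
Box D throughput = its input = 30.340 Gt C/yr; τ = 1960 / 30.340 = 64.60 yr.

64.6 yr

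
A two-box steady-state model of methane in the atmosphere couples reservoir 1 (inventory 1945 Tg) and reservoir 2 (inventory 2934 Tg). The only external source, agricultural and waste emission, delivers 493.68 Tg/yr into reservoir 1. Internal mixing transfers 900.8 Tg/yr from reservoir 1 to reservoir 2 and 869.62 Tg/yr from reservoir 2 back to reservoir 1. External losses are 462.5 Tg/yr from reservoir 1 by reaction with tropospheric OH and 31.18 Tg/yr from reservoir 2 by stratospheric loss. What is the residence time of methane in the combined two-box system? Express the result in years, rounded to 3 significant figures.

9.88 yr

For the system as a whole, the A↔B exchange is internal and contributes nothing to the throughput; only the external sinks remove mass.
M_total = 1945 + 2934 = 4879.0 Tg.
ΣF_external_out = 462.5 + 31.18 = 493.68 Tg/yr.
τ = M_total / ΣF_ext = 4879.0 / 493.68 = 9.883 yr.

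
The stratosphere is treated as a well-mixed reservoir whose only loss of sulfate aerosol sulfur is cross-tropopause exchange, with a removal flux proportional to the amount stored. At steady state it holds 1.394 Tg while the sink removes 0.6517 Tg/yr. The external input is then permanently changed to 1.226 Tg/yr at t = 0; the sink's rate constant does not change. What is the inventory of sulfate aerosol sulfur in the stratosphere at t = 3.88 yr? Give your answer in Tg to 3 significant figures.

τ = M₀/F₀ = 1.394/0.6517 = 2.139 yr; rate constant k = 1/τ.
New steady state M_∞ = F₁/k = F₁·τ = 1.226 × 2.139 = 2.6224 Tg.
M(t) = M_∞ + (M₀ − M_∞)·e^(−t/τ); t/τ = 3.88/2.139 = 1.814, so e^(−t/τ) = 0.1630.
M(t) = 2.6224 − 1.228 × 0.1630 = 2.4222 Tg.

2.42 Tg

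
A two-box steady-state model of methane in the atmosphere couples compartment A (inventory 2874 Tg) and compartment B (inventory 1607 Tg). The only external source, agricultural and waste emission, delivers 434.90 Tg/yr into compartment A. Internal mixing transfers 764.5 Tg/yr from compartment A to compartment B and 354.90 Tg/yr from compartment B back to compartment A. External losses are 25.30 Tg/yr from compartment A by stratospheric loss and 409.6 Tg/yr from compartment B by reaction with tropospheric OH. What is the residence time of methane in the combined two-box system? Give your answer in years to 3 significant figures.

10.3 yr

Residence time in the combined system uses the total inventory and the total *external* removal — internal exchanges between the two boxes cancel.
M_total = 2874 + 1607 = 4481.0 Tg.
ΣF_external_out = 25.30 + 409.6 = 434.90 Tg/yr.
τ = M_total / ΣF_ext = 4481.0 / 434.90 = 10.30 yr.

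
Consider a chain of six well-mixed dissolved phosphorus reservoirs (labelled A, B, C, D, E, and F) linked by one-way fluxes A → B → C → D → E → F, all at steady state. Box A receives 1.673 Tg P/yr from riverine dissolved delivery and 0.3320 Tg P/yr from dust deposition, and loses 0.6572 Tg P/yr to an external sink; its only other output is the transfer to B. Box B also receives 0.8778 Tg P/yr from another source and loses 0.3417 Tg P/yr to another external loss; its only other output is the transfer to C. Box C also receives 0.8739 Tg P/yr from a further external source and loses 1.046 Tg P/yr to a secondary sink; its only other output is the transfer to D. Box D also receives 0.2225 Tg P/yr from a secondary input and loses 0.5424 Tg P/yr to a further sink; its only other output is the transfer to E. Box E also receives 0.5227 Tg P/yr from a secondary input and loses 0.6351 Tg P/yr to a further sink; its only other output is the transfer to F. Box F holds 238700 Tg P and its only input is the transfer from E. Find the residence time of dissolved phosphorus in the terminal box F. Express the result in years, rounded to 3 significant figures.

Box A: F(A→B) = (1.673 + 0.3320) − 0.6572 = 1.3478 Tg P/yr.
Box B: F(B→C) = (1.3478 + 0.8778) − 0.3417 = 1.8839 Tg P/yr.
Box C: F(C→D) = (1.8839 + 0.8739) − 1.046 = 1.7118 Tg P/yr.
Box D: F(D→E) = (1.7118 + 0.2225) − 0.5424 = 1.3919 Tg P/yr.
Box E: F(E→F) = (1.3919 + 0.5227) − 0.6351 = 1.2795 Tg P/yr.
Box F throughput = its input = 1.2795 Tg P/yr; τ = 238700 / 1.2795 = 186600 yr.

187000 yr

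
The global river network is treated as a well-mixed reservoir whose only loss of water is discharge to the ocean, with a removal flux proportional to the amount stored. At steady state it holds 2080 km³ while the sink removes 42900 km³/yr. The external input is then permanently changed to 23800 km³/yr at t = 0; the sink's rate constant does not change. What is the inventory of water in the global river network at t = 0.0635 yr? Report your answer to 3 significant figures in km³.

1400 km³

τ = M₀/F₀ = 2080/42900 = 0.04848 yr; rate constant k = 1/τ.
New steady state M_∞ = F₁/k = F₁·τ = 23800 × 0.04848 = 1153.9 km³.
M(t) = M_∞ + (M₀ − M_∞)·e^(−t/τ); t/τ = 0.0635/0.04848 = 1.310, so e^(−t/τ) = 0.2699.
M(t) = 1153.9 + 926.1 × 0.2699 = 1403.9 km³.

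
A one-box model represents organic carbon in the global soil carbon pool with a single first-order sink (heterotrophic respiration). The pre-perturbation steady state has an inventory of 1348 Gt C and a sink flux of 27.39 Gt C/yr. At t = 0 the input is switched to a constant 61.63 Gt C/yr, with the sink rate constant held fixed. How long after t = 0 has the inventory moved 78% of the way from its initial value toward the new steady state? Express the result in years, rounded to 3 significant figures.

τ = M₀/F₀ = 1348/27.39 = 49.22 yr.
The remaining gap fraction is e^(−t/τ); 78% covered ⇒ e^(−t/τ) = 0.220.
t = −τ ln(0.220) = 49.22 × 1.514 = 74.52 yr.

74.5 yr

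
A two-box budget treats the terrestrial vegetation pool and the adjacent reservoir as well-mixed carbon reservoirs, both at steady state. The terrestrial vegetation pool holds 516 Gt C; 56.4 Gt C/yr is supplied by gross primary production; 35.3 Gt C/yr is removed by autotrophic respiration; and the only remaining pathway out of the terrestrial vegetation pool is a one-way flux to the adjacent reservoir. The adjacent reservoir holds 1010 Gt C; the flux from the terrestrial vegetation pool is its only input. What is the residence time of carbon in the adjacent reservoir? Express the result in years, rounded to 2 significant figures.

48 yr

Balance the terrestrial vegetation pool: ΣF_in = 56.400 Gt C/yr.
Flux to the adjacent reservoir = ΣF_in − (35.3) = 21.100 Gt C/yr.
At steady state the output of the adjacent reservoir equals its input, 21.100 Gt C/yr.
τ = M / F = 1010 / 21.100 = 47.87 yr.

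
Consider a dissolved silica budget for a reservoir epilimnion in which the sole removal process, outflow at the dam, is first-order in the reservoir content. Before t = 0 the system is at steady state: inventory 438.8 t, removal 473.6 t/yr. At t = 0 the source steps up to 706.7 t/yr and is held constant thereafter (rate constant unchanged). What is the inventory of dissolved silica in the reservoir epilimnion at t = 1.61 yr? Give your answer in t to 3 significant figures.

Residence time τ = M₀/F₀ = 0.9265 yr. The eventual steady state is M_∞ = M₀·(F₁/F₀) = 438.8 × 706.7/473.6 = 654.77 t.
The anomaly ΔM(t) = M(t) − M_∞ decays as ΔM₀·e^(−t/τ) with ΔM₀ = 438.8 − 654.77 = −216.0 t.
At t = 1.61 yr, e^(−t/τ) = e^(−1.738) = 0.1759, so ΔM = −38.00 t and M = 654.77 − 38.00 = 616.78 t.

617 t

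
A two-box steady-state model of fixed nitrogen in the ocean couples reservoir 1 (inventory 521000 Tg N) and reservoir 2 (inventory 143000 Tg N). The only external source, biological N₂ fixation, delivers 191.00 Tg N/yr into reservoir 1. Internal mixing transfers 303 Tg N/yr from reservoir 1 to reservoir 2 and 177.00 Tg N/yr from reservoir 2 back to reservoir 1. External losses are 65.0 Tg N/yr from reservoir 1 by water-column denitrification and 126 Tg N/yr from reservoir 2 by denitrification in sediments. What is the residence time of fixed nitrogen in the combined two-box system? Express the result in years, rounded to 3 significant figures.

3480 yr

Treat the two boxes together as one reservoir: the mixing fluxes between them are internal recycling, so τ = ΣM / Σ(external losses).
M_total = 521000 + 143000 = 664000 Tg N.
ΣF_external_out = 65.0 + 126 = 191.00 Tg N/yr.
τ = M_total / ΣF_ext = 664000 / 191.00 = 3476 yr.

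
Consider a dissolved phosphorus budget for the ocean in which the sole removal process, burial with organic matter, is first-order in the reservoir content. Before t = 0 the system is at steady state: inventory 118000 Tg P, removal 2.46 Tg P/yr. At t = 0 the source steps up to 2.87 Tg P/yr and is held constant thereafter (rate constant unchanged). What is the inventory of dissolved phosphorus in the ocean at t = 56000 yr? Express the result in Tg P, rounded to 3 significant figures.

132000 Tg P

Residence time τ = M₀/F₀ = 47970 yr. The eventual steady state is M_∞ = M₀·(F₁/F₀) = 118000 × 2.87/2.46 = 137670 Tg P.
The anomaly ΔM(t) = M(t) − M_∞ decays as ΔM₀·e^(−t/τ) with ΔM₀ = 118000 − 137670 = −19670 Tg P.
At t = 56000 yr, e^(−t/τ) = e^(−1.167) = 0.3112, so ΔM = −6119 Tg P and M = 137670 − 6119 = 131550 Tg P.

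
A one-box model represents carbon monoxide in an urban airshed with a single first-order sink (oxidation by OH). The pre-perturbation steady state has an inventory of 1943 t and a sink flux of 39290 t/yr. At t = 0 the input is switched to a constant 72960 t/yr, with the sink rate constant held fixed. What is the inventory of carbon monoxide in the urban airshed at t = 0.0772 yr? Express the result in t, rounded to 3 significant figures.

3260 t

The sink rate constant is k = F₀/M₀ = 39290/1943 = 20.22 yr⁻¹.
Solving dM/dt = F₁ − kM with M(0) = M₀ gives M(t) = F₁/k + (M₀ − F₁/k)·e^(−kt).
F₁/k = 72960/20.22 = 3608.1 t; kt = 20.22 × 0.0772 = 1.561, e^(−kt) = 0.2099.
M(0.0772) = 3608.1 + (1943 − 3608.1) × 0.2099 = 3608.1 − 349.5 = 3258.6 t.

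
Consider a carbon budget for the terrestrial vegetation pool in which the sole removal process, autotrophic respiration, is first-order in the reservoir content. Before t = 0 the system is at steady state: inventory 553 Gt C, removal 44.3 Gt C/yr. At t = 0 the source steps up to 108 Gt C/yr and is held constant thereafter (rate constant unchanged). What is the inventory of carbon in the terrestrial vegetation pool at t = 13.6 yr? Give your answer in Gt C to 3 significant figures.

τ = M₀/F₀ = 553/44.3 = 12.48 yr; rate constant k = 1/τ.
New steady state M_∞ = F₁/k = F₁·τ = 108 × 12.48 = 1348.2 Gt C.
M(t) = M_∞ + (M₀ − M_∞)·e^(−t/τ); t/τ = 13.6/12.48 = 1.089, so e^(−t/τ) = 0.3364.
M(t) = 1348.2 − 795.2 × 0.3364 = 1080.7 Gt C.

1080 Gt C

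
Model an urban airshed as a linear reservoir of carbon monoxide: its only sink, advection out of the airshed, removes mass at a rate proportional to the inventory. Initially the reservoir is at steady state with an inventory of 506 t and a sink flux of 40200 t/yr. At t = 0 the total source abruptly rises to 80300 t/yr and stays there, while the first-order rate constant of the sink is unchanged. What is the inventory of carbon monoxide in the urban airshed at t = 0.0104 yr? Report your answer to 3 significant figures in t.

τ = M₀/F₀ = 506/40200 = 0.01259 yr; rate constant k = 1/τ.
New steady state M_∞ = F₁/k = F₁·τ = 80300 × 0.01259 = 1010.7 t.
M(t) = M_∞ + (M₀ − M_∞)·e^(−t/τ); t/τ = 0.0104/0.01259 = 0.8262, so e^(−t/τ) = 0.4377.
M(t) = 1010.7 − 504.7 × 0.4377 = 789.82 t.

790 t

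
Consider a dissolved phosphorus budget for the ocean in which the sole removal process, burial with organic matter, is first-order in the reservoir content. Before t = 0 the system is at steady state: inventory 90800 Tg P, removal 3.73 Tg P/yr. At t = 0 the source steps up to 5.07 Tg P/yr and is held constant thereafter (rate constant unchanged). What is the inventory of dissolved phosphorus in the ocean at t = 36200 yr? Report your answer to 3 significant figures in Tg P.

116000 Tg P

τ = M₀/F₀ = 90800/3.73 = 24340 yr; rate constant k = 1/τ.
New steady state M_∞ = F₁/k = F₁·τ = 5.07 × 24340 = 123420 Tg P.
M(t) = M_∞ + (M₀ − M_∞)·e^(−t/τ); t/τ = 36200/24340 = 1.487, so e^(−t/τ) = 0.2260.
M(t) = 123420 − 32620 × 0.2260 = 116050 Tg P.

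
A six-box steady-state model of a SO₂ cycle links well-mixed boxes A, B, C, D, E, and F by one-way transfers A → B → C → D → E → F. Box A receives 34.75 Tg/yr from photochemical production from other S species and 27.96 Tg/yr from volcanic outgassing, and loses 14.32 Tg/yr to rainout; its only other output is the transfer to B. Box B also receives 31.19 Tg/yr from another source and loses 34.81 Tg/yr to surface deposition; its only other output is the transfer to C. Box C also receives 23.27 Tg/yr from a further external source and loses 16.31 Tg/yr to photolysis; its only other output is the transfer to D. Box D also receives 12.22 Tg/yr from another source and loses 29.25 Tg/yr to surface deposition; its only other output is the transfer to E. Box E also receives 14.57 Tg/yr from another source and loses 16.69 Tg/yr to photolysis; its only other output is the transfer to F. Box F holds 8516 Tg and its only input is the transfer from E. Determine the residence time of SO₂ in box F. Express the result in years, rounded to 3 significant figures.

Box A: F(A→B) = (34.75 + 27.96) − 14.32 = 48.390 Tg/yr.
Box B: F(B→C) = (48.390 + 31.19) − 34.81 = 44.770 Tg/yr.
Box C: F(C→D) = (44.770 + 23.27) − 16.31 = 51.730 Tg/yr.
Box D: F(D→E) = (51.730 + 12.22) − 29.25 = 34.700 Tg/yr.
Box E: F(E→F) = (34.700 + 14.57) − 16.69 = 32.580 Tg/yr.
Box F throughput = its input = 32.580 Tg/yr; τ = 8516 / 32.580 = 261.4 yr.

261 yr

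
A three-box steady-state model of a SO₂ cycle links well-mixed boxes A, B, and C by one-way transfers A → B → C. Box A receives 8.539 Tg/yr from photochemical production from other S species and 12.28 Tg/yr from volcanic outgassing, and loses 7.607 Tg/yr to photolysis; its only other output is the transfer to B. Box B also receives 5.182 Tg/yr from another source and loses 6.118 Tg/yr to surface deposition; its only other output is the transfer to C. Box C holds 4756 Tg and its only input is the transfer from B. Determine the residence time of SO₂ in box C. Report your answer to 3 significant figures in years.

Box A: F(A→B) = (8.539 + 12.28) − 7.607 = 13.212 Tg/yr.
Box B: F(B→C) = (13.212 + 5.182) − 6.118 = 12.276 Tg/yr.
Box C throughput = its input = 12.276 Tg/yr; τ = 4756 / 12.276 = 387.4 yr.

387 yr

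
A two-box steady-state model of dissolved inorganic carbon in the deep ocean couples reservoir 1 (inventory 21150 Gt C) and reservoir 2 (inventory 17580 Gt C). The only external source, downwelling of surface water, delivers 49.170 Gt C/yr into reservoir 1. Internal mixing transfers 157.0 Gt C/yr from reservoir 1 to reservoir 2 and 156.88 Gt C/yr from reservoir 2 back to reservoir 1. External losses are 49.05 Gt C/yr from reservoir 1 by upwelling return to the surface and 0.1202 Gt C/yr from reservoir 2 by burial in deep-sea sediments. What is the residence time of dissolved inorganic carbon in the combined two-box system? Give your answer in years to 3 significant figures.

788 yr

For the system as a whole, the A↔B exchange is internal and contributes nothing to the throughput; only the external sinks remove mass.
M_total = 21150 + 17580 = 38730 Gt C.
ΣF_external_out = 49.05 + 0.1202 = 49.170 Gt C/yr.
τ = M_total / ΣF_ext = 38730 / 49.170 = 787.7 yr.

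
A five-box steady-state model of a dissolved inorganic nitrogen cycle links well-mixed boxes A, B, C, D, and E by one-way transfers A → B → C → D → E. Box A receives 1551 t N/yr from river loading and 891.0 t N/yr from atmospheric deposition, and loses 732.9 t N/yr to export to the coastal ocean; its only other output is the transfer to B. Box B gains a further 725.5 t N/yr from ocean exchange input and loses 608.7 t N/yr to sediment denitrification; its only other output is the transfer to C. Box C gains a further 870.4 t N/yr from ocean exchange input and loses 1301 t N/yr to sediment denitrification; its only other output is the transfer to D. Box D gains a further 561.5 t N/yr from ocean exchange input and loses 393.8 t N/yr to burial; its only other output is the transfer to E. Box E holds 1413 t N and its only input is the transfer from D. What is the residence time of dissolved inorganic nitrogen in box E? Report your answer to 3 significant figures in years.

Box A: F(A→B) = (1551 + 891.0) − 732.9 = 1709.1 t N/yr.
Box B: F(B→C) = (1709.1 + 725.5) − 608.7 = 1825.9 t N/yr.
Box C: F(C→D) = (1825.9 + 870.4) − 1301 = 1395.3 t N/yr.
Box D: F(D→E) = (1395.3 + 561.5) − 393.8 = 1563.0 t N/yr.
Box E throughput = its input = 1563.0 t N/yr; τ = 1413 / 1563.0 = 0.9040 yr.

0.904 yr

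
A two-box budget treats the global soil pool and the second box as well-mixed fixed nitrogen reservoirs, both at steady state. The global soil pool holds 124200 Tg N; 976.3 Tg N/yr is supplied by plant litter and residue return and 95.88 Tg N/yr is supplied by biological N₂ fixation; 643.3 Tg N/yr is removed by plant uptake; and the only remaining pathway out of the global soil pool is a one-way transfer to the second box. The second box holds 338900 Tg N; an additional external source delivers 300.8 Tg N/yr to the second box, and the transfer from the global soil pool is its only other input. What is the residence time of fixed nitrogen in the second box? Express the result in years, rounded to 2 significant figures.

Balance the global soil pool: ΣF_in = 976.3 + 95.88 = 1072.2 Tg N/yr.
Transfer to the second box = ΣF_in − (643.3) = 428.88 Tg N/yr.
Total input to the second box = 428.88 + 300.8 = 729.68 Tg N/yr; at steady state this equals its total output.
τ = M / F = 338900 / 729.68 = 464.5 yr.

460 yr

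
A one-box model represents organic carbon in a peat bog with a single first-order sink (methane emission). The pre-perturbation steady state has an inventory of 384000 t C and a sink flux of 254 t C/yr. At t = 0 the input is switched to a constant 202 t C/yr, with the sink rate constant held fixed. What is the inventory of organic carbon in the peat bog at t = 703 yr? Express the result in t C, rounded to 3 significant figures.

355000 t C

τ = M₀/F₀ = 384000/254 = 1512 yr; rate constant k = 1/τ.
New steady state M_∞ = F₁/k = F₁·τ = 202 × 1512 = 305390 t C.
M(t) = M_∞ + (M₀ − M_∞)·e^(−t/τ); t/τ = 703/1512 = 0.4650, so e^(−t/τ) = 0.6281.
M(t) = 305390 + 78610 × 0.6281 = 354770 t C.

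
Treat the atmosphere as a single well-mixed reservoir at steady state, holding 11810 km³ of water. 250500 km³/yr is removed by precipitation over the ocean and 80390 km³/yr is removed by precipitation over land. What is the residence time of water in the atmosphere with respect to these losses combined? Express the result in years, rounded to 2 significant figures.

Total removal = 250500 + 80390 = 330890 km³/yr.
τ = M / ΣF_out = 11810 / 330890 = 0.03569 yr.

0.036 yr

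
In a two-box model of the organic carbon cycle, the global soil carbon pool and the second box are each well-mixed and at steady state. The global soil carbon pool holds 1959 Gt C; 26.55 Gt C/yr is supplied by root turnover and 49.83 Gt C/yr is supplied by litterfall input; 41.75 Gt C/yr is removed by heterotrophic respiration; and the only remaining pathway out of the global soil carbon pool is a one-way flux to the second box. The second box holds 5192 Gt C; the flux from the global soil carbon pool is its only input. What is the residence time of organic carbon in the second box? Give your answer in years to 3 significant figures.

Balance the global soil carbon pool: ΣF_in = 26.55 + 49.83 = 76.380 Gt C/yr.
Flux to the second box = ΣF_in − (41.75) = 34.630 Gt C/yr.
At steady state the output of the second box equals its input, 34.630 Gt C/yr.
τ = M / F = 5192 / 34.630 = 149.9 yr.

150 yr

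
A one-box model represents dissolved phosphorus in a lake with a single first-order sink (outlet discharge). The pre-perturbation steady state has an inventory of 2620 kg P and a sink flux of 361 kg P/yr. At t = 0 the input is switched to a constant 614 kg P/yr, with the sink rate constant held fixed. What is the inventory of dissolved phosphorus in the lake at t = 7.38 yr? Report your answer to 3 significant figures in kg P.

τ = M₀/F₀ = 2620/361 = 7.258 yr; rate constant k = 1/τ.
New steady state M_∞ = F₁/k = F₁·τ = 614 × 7.258 = 4456.2 kg P.
M(t) = M_∞ + (M₀ − M_∞)·e^(−t/τ); t/τ = 7.38/7.258 = 1.017, so e^(−t/τ) = 0.3617.
M(t) = 4456.2 − 1836 × 0.3617 = 3792.0 kg P.

3790 kg P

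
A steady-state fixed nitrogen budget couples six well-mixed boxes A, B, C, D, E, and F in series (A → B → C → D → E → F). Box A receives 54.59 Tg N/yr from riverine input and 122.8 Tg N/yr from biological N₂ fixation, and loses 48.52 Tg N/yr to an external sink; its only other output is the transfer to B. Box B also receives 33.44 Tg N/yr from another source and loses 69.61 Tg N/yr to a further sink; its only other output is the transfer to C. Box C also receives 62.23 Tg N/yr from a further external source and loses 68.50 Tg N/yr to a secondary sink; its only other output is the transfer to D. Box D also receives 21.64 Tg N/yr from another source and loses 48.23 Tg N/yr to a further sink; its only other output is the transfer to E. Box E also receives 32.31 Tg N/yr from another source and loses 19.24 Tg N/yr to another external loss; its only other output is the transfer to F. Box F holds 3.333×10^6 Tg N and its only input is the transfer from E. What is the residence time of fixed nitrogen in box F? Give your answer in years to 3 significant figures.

45700 yr

Box A: F(A→B) = (54.59 + 122.8) − 48.52 = 128.87 Tg N/yr.
Box B: F(B→C) = (128.87 + 33.44) − 69.61 = 92.700 Tg N/yr.
Box C: F(C→D) = (92.700 + 62.23) − 68.50 = 86.430 Tg N/yr.
Box D: F(D→E) = (86.430 + 21.64) − 48.23 = 59.840 Tg N/yr.
Box E: F(E→F) = (59.840 + 32.31) − 19.24 = 72.910 Tg N/yr.
Box F throughput = its input = 72.910 Tg N/yr; τ = 3.333×10^6 / 72.910 = 45710 yr.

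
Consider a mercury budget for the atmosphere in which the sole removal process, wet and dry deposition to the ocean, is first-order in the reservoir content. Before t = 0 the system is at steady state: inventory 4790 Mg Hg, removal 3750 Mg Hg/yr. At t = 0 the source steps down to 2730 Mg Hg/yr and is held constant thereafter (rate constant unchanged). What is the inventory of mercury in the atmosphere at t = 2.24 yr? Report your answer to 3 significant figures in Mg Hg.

3710 Mg Hg

τ = M₀/F₀ = 4790/3750 = 1.277 yr; rate constant k = 1/τ.
New steady state M_∞ = F₁/k = F₁·τ = 2730 × 1.277 = 3487.1 Mg Hg.
M(t) = M_∞ + (M₀ − M_∞)·e^(−t/τ); t/τ = 2.24/1.277 = 1.754, so e^(−t/τ) = 0.1731.
M(t) = 3487.1 + 1303 × 0.1731 = 3712.7 Mg Hg.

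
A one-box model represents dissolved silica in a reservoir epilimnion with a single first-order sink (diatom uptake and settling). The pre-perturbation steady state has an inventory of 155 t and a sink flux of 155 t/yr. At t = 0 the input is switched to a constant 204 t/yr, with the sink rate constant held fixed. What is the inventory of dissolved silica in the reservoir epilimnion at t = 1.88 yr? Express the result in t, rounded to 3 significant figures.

Residence time τ = M₀/F₀ = 1.000 yr. The eventual steady state is M_∞ = M₀·(F₁/F₀) = 155 × 204/155 = 204.00 t.
The anomaly ΔM(t) = M(t) − M_∞ decays as ΔM₀·e^(−t/τ) with ΔM₀ = 155 − 204.00 = −49.00 t.
At t = 1.88 yr, e^(−t/τ) = e^(−1.880) = 0.1526, so ΔM = −7.477 t and M = 204.00 − 7.477 = 196.52 t.

197 t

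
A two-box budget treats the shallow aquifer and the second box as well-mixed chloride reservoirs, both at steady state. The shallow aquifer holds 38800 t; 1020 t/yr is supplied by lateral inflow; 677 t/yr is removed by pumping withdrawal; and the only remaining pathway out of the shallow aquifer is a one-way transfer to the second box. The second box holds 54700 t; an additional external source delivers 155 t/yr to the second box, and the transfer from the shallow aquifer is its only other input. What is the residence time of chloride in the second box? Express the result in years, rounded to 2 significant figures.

Balance the shallow aquifer: ΣF_in = 1020.0 t/yr.
Transfer to the second box = ΣF_in − (677) = 343.00 t/yr.
Total input to the second box = 343.00 + 155 = 498.00 t/yr; at steady state this equals its total output.
τ = M / F = 54700 / 498.00 = 109.8 yr.

110 yr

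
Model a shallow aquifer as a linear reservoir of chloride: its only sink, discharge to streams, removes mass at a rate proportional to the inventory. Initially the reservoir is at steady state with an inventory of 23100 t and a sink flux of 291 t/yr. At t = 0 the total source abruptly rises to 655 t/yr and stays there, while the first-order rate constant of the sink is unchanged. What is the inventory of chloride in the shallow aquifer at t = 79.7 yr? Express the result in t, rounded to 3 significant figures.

Residence time τ = M₀/F₀ = 79.38 yr. The eventual steady state is M_∞ = M₀·(F₁/F₀) = 23100 × 655/291 = 51995 t.
The anomaly ΔM(t) = M(t) − M_∞ decays as ΔM₀·e^(−t/τ) with ΔM₀ = 23100 − 51995 = −28890 t.
At t = 79.7 yr, e^(−t/τ) = e^(−1.004) = 0.3664, so ΔM = −10590 t and M = 51995 − 10590 = 41408 t.

41400 t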